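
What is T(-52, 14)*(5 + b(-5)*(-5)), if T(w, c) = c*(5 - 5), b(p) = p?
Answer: 0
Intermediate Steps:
T(w, c) = 0 (T(w, c) = c*0 = 0)
T(-52, 14)*(5 + b(-5)*(-5)) = 0*(5 - 5*(-5)) = 0*(5 + 25) = 0*30 = 0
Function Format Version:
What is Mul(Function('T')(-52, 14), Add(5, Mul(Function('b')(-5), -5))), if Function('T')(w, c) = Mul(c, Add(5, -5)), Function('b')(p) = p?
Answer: 0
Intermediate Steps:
Function('T')(w, c) = 0 (Function('T')(w, c) = Mul(c, 0) = 0)
Mul(Function('T')(-52, 14), Add(5, Mul(Function('b')(-5), -5))) = Mul(0, Add(5, Mul(-5, -5))) = Mul(0, Add(5, 25)) = Mul(0, 30) = 0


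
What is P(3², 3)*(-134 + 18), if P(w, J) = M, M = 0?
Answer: 0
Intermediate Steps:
P(w, J) = 0
P(3², 3)*(-134 + 18) = 0*(-134 + 18) = 0*(-116) = 0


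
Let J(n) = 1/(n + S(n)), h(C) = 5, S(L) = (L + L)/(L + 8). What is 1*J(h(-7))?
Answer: 13/75 ≈ 0.17333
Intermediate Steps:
S(L) = 2*L/(8 + L) (S(L) = (2*L)/(8 + L) = 2*L/(8 + L))
J(n) = 1/(n + 2*n/(8 + n))
1*J(h(-7)) = 1*((8 + 5)/(5*(10 + 5))) = 1*((⅕)*13/15) = 1*((⅕)*(1/15)*13) = 1*(13/75) = 13/75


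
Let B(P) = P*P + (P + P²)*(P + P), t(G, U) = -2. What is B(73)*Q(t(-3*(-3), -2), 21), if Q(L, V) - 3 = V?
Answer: 19056504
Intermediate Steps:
Q(L, V) = 3 + V
B(P) = P² + 2*P*(P + P²) (B(P) = P² + (P + P²)*(2*P) = P² + 2*P*(P + P²))
B(73)*Q(t(-3*(-3), -2), 21) = (73²*(3 + 2*73))*(3 + 21) = (5329*(3 + 146))*24 = (5329*149)*24 = 794021*24 = 19056504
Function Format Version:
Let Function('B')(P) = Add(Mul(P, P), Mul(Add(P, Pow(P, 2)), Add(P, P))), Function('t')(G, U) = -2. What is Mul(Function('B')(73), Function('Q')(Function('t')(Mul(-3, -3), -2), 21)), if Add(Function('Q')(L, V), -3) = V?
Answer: 19056504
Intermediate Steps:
Function('Q')(L, V) = Add(3, V)
Function('B')(P) = Add(Pow(P, 2), Mul(2, P, Add(P, Pow(P, 2)))) (Function('B')(P) = Add(Pow(P, 2), Mul(Add(P, Pow(P, 2)), Mul(2, P))) = Add(Pow(P, 2), Mul(2, P, Add(P, Pow(P, 2)))))
Mul(Function('B')(73), Function('Q')(Function('t')(Mul(-3, -3), -2), 21)) = Mul(Mul(Pow(73, 2), Add(3, Mul(2, 73))), Add(3, 21)) = Mul(Mul(5329, Add(3, 146)), 24) = Mul(Mul(5329, 149), 24) = Mul(794021, 24) = 19056504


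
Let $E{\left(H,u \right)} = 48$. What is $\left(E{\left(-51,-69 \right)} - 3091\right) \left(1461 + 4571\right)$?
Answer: $-18355376$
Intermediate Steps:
$\left(E{\left(-51,-69 \right)} - 3091\right) \left(1461 + 4571\right) = \left(48 - 3091\right) \left(1461 + 4571\right) = \left(-3043\right) 6032 = -18355376$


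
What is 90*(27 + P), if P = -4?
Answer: 2070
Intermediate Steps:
90*(27 + P) = 90*(27 - 4) = 90*23 = 2070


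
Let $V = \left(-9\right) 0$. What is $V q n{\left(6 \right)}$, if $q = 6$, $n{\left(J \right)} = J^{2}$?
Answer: $0$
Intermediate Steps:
$V = 0$
$V q n{\left(6 \right)} = 0 \cdot 6 \cdot 6^{2} = 0 \cdot 6 \cdot 36 = 0 \cdot 216 = 0$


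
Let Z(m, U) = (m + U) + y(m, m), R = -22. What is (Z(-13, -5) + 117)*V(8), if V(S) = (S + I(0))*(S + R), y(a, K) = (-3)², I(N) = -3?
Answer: -7560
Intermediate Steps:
y(a, K) = 9
Z(m, U) = 9 + U + m (Z(m, U) = (m + U) + 9 = (U + m) + 9 = 9 + U + m)
V(S) = (-22 + S)*(-3 + S) (V(S) = (S - 3)*(S - 22) = (-3 + S)*(-22 + S) = (-22 + S)*(-3 + S))
(Z(-13, -5) + 117)*V(8) = ((9 - 5 - 13) + 117)*(66 + 8² - 25*8) = (-9 + 117)*(66 + 64 - 200) = 108*(-70) = -7560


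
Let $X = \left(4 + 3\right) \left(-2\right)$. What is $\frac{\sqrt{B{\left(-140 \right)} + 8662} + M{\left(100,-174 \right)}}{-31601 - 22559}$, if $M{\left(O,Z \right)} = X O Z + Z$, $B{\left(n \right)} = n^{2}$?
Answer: $- \frac{121713}{27080} - \frac{\sqrt{28262}}{54160} \approx -4.4977$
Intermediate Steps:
$X = -14$ ($X = 7 \left(-2\right) = -14$)
$M{\left(O,Z \right)} = Z - 14 O Z$ ($M{\left(O,Z \right)} = - 14 O Z + Z = Z - 14 O Z$)
$\frac{\sqrt{B{\left(-140 \right)} + 8662} + M{\left(100,-174 \right)}}{-31601 - 22559} = \frac{\sqrt{\left(-140\right)^{2} + 8662} - 174 \left(1 - 1400\right)}{-31601 - 22559} = \frac{\sqrt{19600 + 8662} - 174 \left(1 - 1400\right)}{-54160} = \left(\sqrt{28262} - -243426\right) \left(- \frac{1}{54160}\right) = \left(\sqrt{28262} + 243426\right) \left(- \frac{1}{54160}\right) = \left(243426 + \sqrt{28262}\right) \left(- \frac{1}{54160}\right) = - \frac{121713}{27080} - \frac{\sqrt{28262}}{54160}$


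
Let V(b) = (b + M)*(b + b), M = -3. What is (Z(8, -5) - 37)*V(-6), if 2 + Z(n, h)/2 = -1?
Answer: -4644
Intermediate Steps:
Z(n, h) = -6 (Z(n, h) = -4 + 2*(-1) = -4 - 2 = -6)
V(b) = 2*b*(-3 + b) (V(b) = (b - 3)*(b + b) = (-3 + b)*(2*b) = 2*b*(-3 + b))
(Z(8, -5) - 37)*V(-6) = (-6 - 37)*(2*(-6)*(-3 - 6)) = -86*(-6)*(-9) = -43*108 = -4644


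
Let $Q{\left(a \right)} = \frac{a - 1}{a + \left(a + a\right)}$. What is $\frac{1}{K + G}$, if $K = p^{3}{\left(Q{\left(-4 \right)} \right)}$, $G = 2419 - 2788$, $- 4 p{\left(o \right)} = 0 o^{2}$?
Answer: $- \frac{1}{369} \approx -0.00271$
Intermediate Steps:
$Q{\left(a \right)} = \frac{-1 + a}{3 a}$ ($Q{\left(a \right)} = \frac{-1 + a}{a + 2 a} = \frac{-1 + a}{3 a}$)
$p{\left(o \right)} = 0$ ($p{\left(o \right)} = - \frac{0 o^{2}}{4} = \left(- \frac{1}{4}\right) 0 = 0$)
$G = -369$ ($G = 2419 - 2788 = -369$)
$K = 0$ ($K = 0^{3} = 0$)
$\frac{1}{K + G} = \frac{1}{0 - 369} = \frac{1}{-369} = - \frac{1}{369}$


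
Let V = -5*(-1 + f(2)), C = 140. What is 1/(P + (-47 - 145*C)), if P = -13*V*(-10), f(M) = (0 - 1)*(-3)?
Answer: -1/21647 ≈ -4.6196e-5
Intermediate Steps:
f(M) = 3 (f(M) = -1*(-3) = 3)
V = -10 (V = -5*(-1 + 3) = -5*2 = -10)
P = -1300 (P = -13*(-10)*(-10) = 130*(-10) = -1300)
1/(P + (-47 - 145*C)) = 1/(-1300 + (-47 - 145*140)) = 1/(-1300 + (-47 - 20300)) = 1/(-1300 - 20347) = 1/(-21647) = -1/21647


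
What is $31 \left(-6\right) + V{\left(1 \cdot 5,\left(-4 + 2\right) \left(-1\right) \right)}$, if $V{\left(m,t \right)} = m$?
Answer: $-181$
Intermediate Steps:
$31 \left(-6\right) + V{\left(1 \cdot 5,\left(-4 + 2\right) \left(-1\right) \right)} = 31 \left(-6\right) + 1 \cdot 5 = -186 + 5 = -181$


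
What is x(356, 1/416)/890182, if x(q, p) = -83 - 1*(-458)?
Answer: 375/890182 ≈ 0.00042126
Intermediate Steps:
x(q, p) = 375 (x(q, p) = -83 + 458 = 375)
x(356, 1/416)/890182 = 375/890182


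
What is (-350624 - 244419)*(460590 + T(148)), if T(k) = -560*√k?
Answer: -274070855370 + 666448160*√37 ≈ -2.7002e+11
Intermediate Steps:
(-350624 - 244419)*(460590 + T(148)) = (-350624 - 244419)*(460590 - 1120*√37) = -595043*(460590 - 1120*√37) = -274070855370 + 666448160*√37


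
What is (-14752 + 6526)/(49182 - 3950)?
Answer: -4113/22616 ≈ -0.18186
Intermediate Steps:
(-14752 + 6526)/(49182 - 3950) = -8226/45232 = -8226*1/45232 = -4113/22616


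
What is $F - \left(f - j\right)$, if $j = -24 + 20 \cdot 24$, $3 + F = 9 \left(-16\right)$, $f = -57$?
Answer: $366$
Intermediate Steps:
$F = -147$ ($F = -3 + 9 \left(-16\right) = -3 - 144 = -147$)
$j = 456$ ($j = -24 + 480 = 456$)
$F - \left(f - j\right) = -147 - \left(-57 - 456\right) = -147 - -513 = -147 + 513 = 366$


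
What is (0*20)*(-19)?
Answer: 0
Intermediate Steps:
(0*20)*(-19) = 0*(-19) = 0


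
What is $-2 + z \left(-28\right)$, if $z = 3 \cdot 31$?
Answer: $-2606$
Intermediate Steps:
$z = 93$
$-2 + z \left(-28\right) = -2 + 93 \left(-28\right) = -2 - 2604 = -2606$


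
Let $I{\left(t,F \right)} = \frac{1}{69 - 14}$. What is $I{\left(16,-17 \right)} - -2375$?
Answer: $\frac{130626}{55} \approx 2375.0$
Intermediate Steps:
$I{\left(t,F \right)} = \frac{1}{55}$
$I{\left(16,-17 \right)} - -2375 = \frac{1}{55} - -2375 = \frac{1}{55} + 2375 = \frac{130626}{55}$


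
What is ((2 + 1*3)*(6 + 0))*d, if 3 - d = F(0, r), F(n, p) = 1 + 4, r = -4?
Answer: -60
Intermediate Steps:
F(n, p) = 5
d = -2 (d = 3 - 1*5 = 3 - 5 = -2)
((2 + 1*3)*(6 + 0))*d = ((2 + 1*3)*(6 + 0))*(-2) = ((2 + 3)*6)*(-2) = (5*6)*(-2) = 30*(-2) = -60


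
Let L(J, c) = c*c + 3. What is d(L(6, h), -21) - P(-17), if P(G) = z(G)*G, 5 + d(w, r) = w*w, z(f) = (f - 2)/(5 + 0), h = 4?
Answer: 1457/5 ≈ 291.40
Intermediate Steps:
L(J, c) = 3 + c² (L(J, c) = c² + 3 = 3 + c²)
z(f) = -⅖ + f/5 (z(f) = (-2 + f)/5 = (-2 + f)*(⅕) = -⅖ + f/5)
d(w, r) = -5 + w² (d(w, r) = -5 + w*w = -5 + w²)
P(G) = G*(-⅖ + G/5) (P(G) = (-⅖ + G/5)*G = G*(-⅖ + G/5))
d(L(6, h), -21) - P(-17) = (-5 + (3 + 4²)²) - (-17)*(-2 - 17)/5 = (-5 + (3 + 16)²) - (-17)*(-19)/5 = (-5 + 19²) - 1*323/5 = (-5 + 361) - 323/5 = 356 - 323/5 = 1457/5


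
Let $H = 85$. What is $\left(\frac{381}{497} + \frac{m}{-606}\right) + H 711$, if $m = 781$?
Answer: $\frac{18201776899}{301182} \approx 60435.0$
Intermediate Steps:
$\left(\frac{381}{497} + \frac{m}{-606}\right) + H 711 = \left(\frac{381}{497} + \frac{781}{-606}\right) + 85 \cdot 711 = \left(381 \cdot \frac{1}{497} + 781 \left(- \frac{1}{606}\right)\right) + 60435 = \left(\frac{381}{497} - \frac{781}{606}\right) + 60435 = - \frac{157271}{301182} + 60435 = \frac{18201776899}{301182}$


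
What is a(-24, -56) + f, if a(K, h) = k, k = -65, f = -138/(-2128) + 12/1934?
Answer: -66804613/1028888 ≈ -64.929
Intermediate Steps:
f = 73107/1028888 (f = -138*(-1/2128) + 12*(1/1934) = 69/1064 + 6/967 = 73107/1028888 ≈ 0.071054)
a(K, h) = -65
a(-24, -56) + f = -65 + 73107/1028888 = -66804613/1028888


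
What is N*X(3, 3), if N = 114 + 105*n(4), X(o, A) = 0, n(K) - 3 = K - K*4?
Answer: 0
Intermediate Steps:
n(K) = 3 - 3*K (n(K) = 3 + (K - K*4) = 3 + (K - 4*K) = 3 - 3*K)
N = -831 (N = 114 + 105*(3 - 3*4) = 114 + 105*(3 - 12) = 114 + 105*(-9) = 114 - 945 = -831)
N*X(3, 3) = -831*0 = 0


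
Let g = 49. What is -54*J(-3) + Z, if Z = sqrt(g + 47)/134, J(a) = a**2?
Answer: -486 + 2*sqrt(6)/67 ≈ -485.93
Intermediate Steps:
Z = 2*sqrt(6)/67 (Z = sqrt(49 + 47)/134 = sqrt(96)*(1/134) = (4*sqrt(6))*(1/134) = 2*sqrt(6)/67 ≈ 0.073119)
-54*J(-3) + Z = -54*(-3)**2 + 2*sqrt(6)/67 = -54*9 + 2*sqrt(6)/67 = -486 + 2*sqrt(6)/67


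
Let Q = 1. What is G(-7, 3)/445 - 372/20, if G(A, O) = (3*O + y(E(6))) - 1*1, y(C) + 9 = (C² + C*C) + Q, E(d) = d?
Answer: -1641/89 ≈ -18.438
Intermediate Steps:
y(C) = -8 + 2*C² (y(C) = -9 + ((C² + C*C) + 1) = -9 + ((C² + C²) + 1) = -9 + (2*C² + 1) = -9 + (1 + 2*C²) = -8 + 2*C²)
G(A, O) = 63 + 3*O (G(A, O) = (3*O + (-8 + 2*6²)) - 1*1 = (3*O + (-8 + 2*36)) - 1 = (3*O + (-8 + 72)) - 1 = (3*O + 64) - 1 = (64 + 3*O) - 1 = 63 + 3*O)
G(-7, 3)/445 - 372/20 = (63 + 3*3)/445 - 372/20 = (63 + 9)*(1/445) - 372*1/20 = 72*(1/445) - 93/5 = 72/445 - 93/5 = -1641/89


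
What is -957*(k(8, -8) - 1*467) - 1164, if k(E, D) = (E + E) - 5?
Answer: 435228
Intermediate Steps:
k(E, D) = -5 + 2*E (k(E, D) = 2*E - 5 = -5 + 2*E)
-957*(k(8, -8) - 1*467) - 1164 = -957*((-5 + 2*8) - 1*467) - 1164 = -957*((-5 + 16) - 467) - 1164 = -957*(11 - 467) - 1164 = -957*(-456) - 1164 = 436392 - 1164 = 435228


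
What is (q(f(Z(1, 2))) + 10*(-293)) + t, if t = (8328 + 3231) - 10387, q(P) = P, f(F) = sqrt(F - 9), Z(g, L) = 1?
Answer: -1758 + 2*I*sqrt(2) ≈ -1758.0 + 2.8284*I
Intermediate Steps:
f(F) = sqrt(-9 + F)
t = 1172 (t = 11559 - 10387 = 1172)
(q(f(Z(1, 2))) + 10*(-293)) + t = (sqrt(-9 + 1) + 10*(-293)) + 1172 = (sqrt(-8) - 2930) + 1172 = (2*I*sqrt(2) - 2930) + 1172 = (-2930 + 2*I*sqrt(2)) + 1172 = -1758 + 2*I*sqrt(2)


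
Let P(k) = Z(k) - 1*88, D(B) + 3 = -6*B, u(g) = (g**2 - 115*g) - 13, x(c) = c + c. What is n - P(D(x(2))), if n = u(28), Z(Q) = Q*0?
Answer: -2361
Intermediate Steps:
x(c) = 2*c
Z(Q) = 0
u(g) = -13 + g**2 - 115*g
D(B) = -3 - 6*B
n = -2449 (n = -13 + 28**2 - 115*28 = -13 + 784 - 3220 = -2449)
P(k) = -88 (P(k) = 0 - 1*88 = 0 - 88 = -88)
n - P(D(x(2))) = -2449 - 1*(-88) = -2449 + 88 = -2361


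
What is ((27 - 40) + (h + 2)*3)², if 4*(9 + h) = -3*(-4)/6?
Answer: 4225/4 ≈ 1056.3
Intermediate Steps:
h = -17/2 (h = -9 + (-3*(-4)/6)/4 = -9 + (12*(⅙))/4 = -9 + (¼)*2 = -9 + ½ = -17/2 ≈ -8.5000)
((27 - 40) + (h + 2)*3)² = ((27 - 40) + (-17/2 + 2)*3)² = (-13 - 13/2*3)² = (-13 - 39/2)² = (-65/2)² = 4225/4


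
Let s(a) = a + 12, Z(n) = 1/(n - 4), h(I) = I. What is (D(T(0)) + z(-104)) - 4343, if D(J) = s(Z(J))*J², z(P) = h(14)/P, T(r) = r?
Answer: -225843/52 ≈ -4343.1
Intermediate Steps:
Z(n) = 1/(-4 + n)
s(a) = 12 + a
z(P) = 14/P
D(J) = J²*(12 + 1/(-4 + J)) (D(J) = (12 + 1/(-4 + J))*J² = J²*(12 + 1/(-4 + J)))
(D(T(0)) + z(-104)) - 4343 = (0²*(-47 + 12*0)/(-4 + 0) + 14/(-104)) - 4343 = (0*(-47 + 0)/(-4) + 14*(-1/104)) - 4343 = (0*(-¼)*(-47) - 7/52) - 4343 = (0 - 7/52) - 4343 = -7/52 - 4343 = -225843/52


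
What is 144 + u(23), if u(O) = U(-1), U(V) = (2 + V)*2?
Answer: 146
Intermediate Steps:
U(V) = 4 + 2*V
u(O) = 2 (u(O) = 4 + 2*(-1) = 4 - 2 = 2)
144 + u(23) = 144 + 2 = 146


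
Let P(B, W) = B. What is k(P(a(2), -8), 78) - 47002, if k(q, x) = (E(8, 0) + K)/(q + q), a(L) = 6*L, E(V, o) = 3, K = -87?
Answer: -94011/2 ≈ -47006.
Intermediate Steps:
k(q, x) = -42/q (k(q, x) = (3 - 87)/(q + q) = -84*1/(2*q) = -42/q)
k(P(a(2), -8), 78) - 47002 = -42/(6*2) - 47002 = -42/12 - 47002 = -42*1/12 - 47002 = -7/2 - 47002 = -94011/2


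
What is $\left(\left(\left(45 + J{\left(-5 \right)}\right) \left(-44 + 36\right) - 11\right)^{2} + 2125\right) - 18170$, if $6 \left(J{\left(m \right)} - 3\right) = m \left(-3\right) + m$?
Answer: $\frac{1356220}{9} \approx 1.5069 \cdot 10^{5}$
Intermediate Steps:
$J{\left(m \right)} = 3 - \frac{m}{3}$ ($J{\left(m \right)} = 3 + \frac{m \left(-3\right) + m}{6} = 3 + \frac{- 3 m + m}{6} = 3 + \frac{\left(-2\right) m}{6} = 3 - \frac{m}{3}$)
$\left(\left(\left(45 + J{\left(-5 \right)}\right) \left(-44 + 36\right) - 11\right)^{2} + 2125\right) - 18170 = \left(\left(\left(45 + \left(3 - - \frac{5}{3}\right)\right) \left(-44 + 36\right) - 11\right)^{2} + 2125\right) - 18170 = \left(\left(\left(45 + \left(3 + \frac{5}{3}\right)\right) \left(-8\right) - 11\right)^{2} + 2125\right) - 18170 = \left(\left(\left(45 + \frac{14}{3}\right) \left(-8\right) - 11\right)^{2} + 2125\right) - 18170 = \left(\left(\frac{149}{3} \left(-8\right) - 11\right)^{2} + 2125\right) - 18170 = \left(\left(- \frac{1192}{3} - 11\right)^{2} + 2125\right) - 18170 = \left(\left(- \frac{1225}{3}\right)^{2} + 2125\right) - 18170 = \left(\frac{1500625}{9} + 2125\right) - 18170 = \frac{1519750}{9} - 18170 = \frac{1356220}{9}$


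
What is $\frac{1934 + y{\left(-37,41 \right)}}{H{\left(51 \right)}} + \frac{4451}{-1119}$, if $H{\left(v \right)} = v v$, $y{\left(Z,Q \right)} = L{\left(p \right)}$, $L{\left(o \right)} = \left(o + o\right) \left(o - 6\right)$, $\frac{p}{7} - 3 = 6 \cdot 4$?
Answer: $\frac{22664267}{970173} \approx 23.361$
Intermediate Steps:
$p = 189$ ($p = 21 + 7 \cdot 6 \cdot 4 = 21 + 7 \cdot 24 = 21 + 168 = 189$)
$L{\left(o \right)} = 2 o \left(-6 + o\right)$
$y{\left(Z,Q \right)} = 69174$ ($y{\left(Z,Q \right)} = 2 \cdot 189 \left(-6 + 189\right) = 2 \cdot 189 \cdot 183 = 69174$)
$H{\left(v \right)} = v^{2}$
$\frac{1934 + y{\left(-37,41 \right)}}{H{\left(51 \right)}} + \frac{4451}{-1119} = \frac{1934 + 69174}{51^{2}} + \frac{4451}{-1119} = \frac{71108}{2601} + 4451 \left(- \frac{1}{1119}\right) = 71108 \cdot \frac{1}{2601} - \frac{4451}{1119} = \frac{71108}{2601} - \frac{4451}{1119} = \frac{22664267}{970173}$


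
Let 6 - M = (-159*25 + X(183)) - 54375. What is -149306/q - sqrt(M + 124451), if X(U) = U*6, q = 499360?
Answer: -74653/249680 - sqrt(181709) ≈ -426.57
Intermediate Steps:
X(U) = 6*U
M = 57258 (M = 6 - ((-159*25 + 6*183) - 54375) = 6 - ((-3975 + 1098) - 54375) = 6 - (-2877 - 54375) = 6 - 1*(-57252) = 6 + 57252 = 57258)
-149306/q - sqrt(M + 124451) = -149306/499360 - sqrt(57258 + 124451) = -149306*1/499360 - sqrt(181709) = -74653/249680 - sqrt(181709)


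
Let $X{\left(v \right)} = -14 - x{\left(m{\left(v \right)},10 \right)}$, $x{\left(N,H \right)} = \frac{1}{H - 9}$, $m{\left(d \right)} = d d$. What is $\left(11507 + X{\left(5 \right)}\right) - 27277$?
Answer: $-15785$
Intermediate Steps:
$m{\left(d \right)} = d^{2}$
$x{\left(N,H \right)} = \frac{1}{-9 + H}$
$X{\left(v \right)} = -15$ ($X{\left(v \right)} = -14 - \frac{1}{-9 + 10} = -14 - 1^{-1} = -14 - 1 = -15$)
$\left(11507 + X{\left(5 \right)}\right) - 27277 = \left(11507 - 15\right) - 27277 = 11492 - 27277 = -15785$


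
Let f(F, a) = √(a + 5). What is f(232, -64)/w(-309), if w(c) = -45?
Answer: -I*√59/45 ≈ -0.17069*I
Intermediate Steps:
f(F, a) = √(5 + a)
f(232, -64)/w(-309) = √(5 - 64)/(-45) = √(-59)*(-1/45) = (I*√59)*(-1/45) = -I*√59/45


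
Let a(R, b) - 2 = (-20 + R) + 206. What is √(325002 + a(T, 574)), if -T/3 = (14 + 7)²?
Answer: √323867 ≈ 569.09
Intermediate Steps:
T = -1323 (T = -3*(14 + 7)² = -3*21² = -3*441 = -1323)
a(R, b) = 188 + R (a(R, b) = 2 + ((-20 + R) + 206) = 2 + (186 + R) = 188 + R)
√(325002 + a(T, 574)) = √(325002 + (188 - 1323)) = √(325002 - 1135) = √323867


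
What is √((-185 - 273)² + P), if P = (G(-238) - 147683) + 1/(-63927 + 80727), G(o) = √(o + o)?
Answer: √(43804353642 + 1411200*I*√119)/840 ≈ 249.16 + 0.043782*I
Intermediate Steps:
G(o) = √2*√o (G(o) = √(2*o) = √2*√o)
P = -2481074399/16800 + 2*I*√119 (P = (√2*√(-238) - 147683) + 1/(-63927 + 80727) = (√2*(I*√238) - 147683) + 1/16800 = (2*I*√119 - 147683) + 1/16800 = (-147683 + 2*I*√119) + 1/16800 = -2481074399/16800 + 2*I*√119 ≈ -1.4768e+5 + 21.817*I)
√((-185 - 273)² + P) = √((-185 - 273)² + (-2481074399/16800 + 2*I*√119)) = √((-458)² + (-2481074399/16800 + 2*I*√119)) = √(209764 + (-2481074399/16800 + 2*I*√119)) = √(1042960801/16800 + 2*I*√119)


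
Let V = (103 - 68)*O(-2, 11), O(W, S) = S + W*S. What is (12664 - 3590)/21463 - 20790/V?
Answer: 89852/1651 ≈ 54.423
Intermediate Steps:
O(W, S) = S + S*W
V = -385 (V = (103 - 68)*(11*(1 - 2)) = 35*(11*(-1)) = 35*(-11) = -385)
(12664 - 3590)/21463 - 20790/V = (12664 - 3590)/21463 - 20790/(-385) = 9074*(1/21463) - 20790*(-1/385) = 698/1651 + 54 = 89852/1651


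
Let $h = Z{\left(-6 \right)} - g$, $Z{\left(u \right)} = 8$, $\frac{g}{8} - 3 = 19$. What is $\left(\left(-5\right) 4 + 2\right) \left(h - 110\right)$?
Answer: $5004$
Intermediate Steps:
$g = 176$ ($g = 24 + 8 \cdot 19 = 24 + 152 = 176$)
$h = -168$ ($h = 8 - 176 = -168$)
$\left(\left(-5\right) 4 + 2\right) \left(h - 110\right) = \left(\left(-5\right) 4 + 2\right) \left(-168 - 110\right) = \left(-20 + 2\right) \left(-278\right) = \left(-18\right) \left(-278\right) = 5004$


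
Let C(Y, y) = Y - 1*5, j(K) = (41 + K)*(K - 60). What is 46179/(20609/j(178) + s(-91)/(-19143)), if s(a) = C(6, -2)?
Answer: 1087830799794/18785345 ≈ 57909.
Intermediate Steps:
j(K) = (-60 + K)*(41 + K) (j(K) = (41 + K)*(-60 + K) = (-60 + K)*(41 + K))
C(Y, y) = -5 + Y (C(Y, y) = Y - 5 = -5 + Y)
s(a) = 1 (s(a) = -5 + 6 = 1)
46179/(20609/j(178) + s(-91)/(-19143)) = 46179/(20609/(-2460 + 178² - 19*178) + 1/(-19143)) = 46179/(20609/(-2460 + 31684 - 3382) + 1*(-1/19143)) = 46179/(20609/25842 - 1/19143) = 46179/(131497415/164897802) = 46179*(164897802/131497415) = 1087830799794/18785345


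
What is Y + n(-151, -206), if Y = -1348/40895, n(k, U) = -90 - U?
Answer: 4742472/40895 ≈ 115.97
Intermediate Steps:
Y = -1348/40895 (Y = -1348*1/40895 = -1348/40895 ≈ -0.032962)
Y + n(-151, -206) = -1348/40895 + (-90 - 1*(-206)) = -1348/40895 + (-90 + 206) = -1348/40895 + 116 = 4742472/40895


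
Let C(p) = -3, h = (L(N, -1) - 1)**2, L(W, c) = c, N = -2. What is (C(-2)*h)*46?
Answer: -552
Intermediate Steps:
h = 4 (h = (-1 - 1)**2 = (-2)**2 = 4)
(C(-2)*h)*46 = -3*4*46 = -12*46 = -552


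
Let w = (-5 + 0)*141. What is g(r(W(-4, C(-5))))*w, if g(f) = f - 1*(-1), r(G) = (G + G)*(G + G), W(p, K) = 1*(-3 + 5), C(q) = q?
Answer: -11985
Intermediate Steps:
W(p, K) = 2 (W(p, K) = 1*2 = 2)
r(G) = 4*G² (r(G) = (2*G)*(2*G) = 4*G²)
w = -705 (w = -5*141 = -705)
g(f) = 1 + f (g(f) = f + 1 = 1 + f)
g(r(W(-4, C(-5))))*w = (1 + 4*2²)*(-705) = (1 + 4*4)*(-705) = (1 + 16)*(-705) = 17*(-705) = -11985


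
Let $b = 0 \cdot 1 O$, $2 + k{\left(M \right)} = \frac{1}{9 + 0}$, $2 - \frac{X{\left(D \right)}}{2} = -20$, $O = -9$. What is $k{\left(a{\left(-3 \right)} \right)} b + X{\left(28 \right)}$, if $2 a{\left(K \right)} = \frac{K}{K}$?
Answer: $44$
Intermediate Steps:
$X{\left(D \right)} = 44$ ($X{\left(D \right)} = 4 - -40 = 4 + 40 = 44$)
$a{\left(K \right)} = \frac{1}{2}$ ($a{\left(K \right)} = \frac{K \frac{1}{K}}{2} = \frac{1}{2} \cdot 1 = \frac{1}{2}$)
$k{\left(M \right)} = - \frac{17}{9}$ ($k{\left(M \right)} = -2 + \frac{1}{9 + 0} = -2 + \frac{1}{9} = - \frac{17}{9}$)
$b = 0$ ($b = 0 \cdot 1 \left(-9\right) = 0 \left(-9\right) = 0$)
$k{\left(a{\left(-3 \right)} \right)} b + X{\left(28 \right)} = \left(- \frac{17}{9}\right) 0 + 44 = 0 + 44 = 44$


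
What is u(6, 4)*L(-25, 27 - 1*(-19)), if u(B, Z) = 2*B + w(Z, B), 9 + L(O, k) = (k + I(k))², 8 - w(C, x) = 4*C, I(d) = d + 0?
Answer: 33820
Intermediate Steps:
I(d) = d
w(C, x) = 8 - 4*C
L(O, k) = -9 + 4*k² (L(O, k) = -9 + (k + k)² = -9 + (2*k)² = -9 + 4*k²)
u(B, Z) = 8 - 4*Z + 2*B (u(B, Z) = 2*B + (8 - 4*Z) = 8 - 4*Z + 2*B)
u(6, 4)*L(-25, 27 - 1*(-19)) = (8 - 4*4 + 2*6)*(-9 + 4*(27 - 1*(-19))²) = (8 - 16 + 12)*(-9 + 4*(27 + 19)²) = 4*(-9 + 4*46²) = 4*(-9 + 4*2116) = 4*(-9 + 8464) = 4*8455 = 33820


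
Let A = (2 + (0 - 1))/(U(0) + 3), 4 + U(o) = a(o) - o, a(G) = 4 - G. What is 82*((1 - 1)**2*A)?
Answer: 0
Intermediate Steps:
U(o) = -2*o (U(o) = -4 + ((4 - o) - o) = -4 + (4 - 2*o) = -2*o)
A = 1/3 (A = (2 + (0 - 1))/(-2*0 + 3) = (2 - 1)/(0 + 3) = 1/3 ≈ 0.33333)
82*((1 - 1)**2*A) = 82*((1 - 1)**2*(1/3)) = 82*(0**2*(1/3)) = 82*(0*(1/3)) = 82*0 = 0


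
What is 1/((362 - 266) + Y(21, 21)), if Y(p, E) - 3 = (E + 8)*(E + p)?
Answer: 1/1317 ≈ 0.00075930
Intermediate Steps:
Y(p, E) = 3 + (8 + E)*(E + p) (Y(p, E) = 3 + (E + 8)*(E + p) = 3 + (8 + E)*(E + p))
1/((362 - 266) + Y(21, 21)) = 1/((362 - 266) + (3 + 21² + 8*21 + 8*21 + 21*21)) = 1/(96 + (3 + 441 + 168 + 168 + 441)) = 1/(96 + 1221) = 1/1317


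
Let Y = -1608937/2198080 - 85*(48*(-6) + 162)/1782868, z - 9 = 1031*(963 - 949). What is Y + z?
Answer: 14149408160974851/979721623360 ≈ 14442.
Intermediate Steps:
z = 14443 (z = 9 + 1031*(963 - 949) = 9 + 1031*14 = 9 + 14434 = 14443)
Y = -711245213629/979721623360 (Y = -1608937*1/2198080 - 85*(-288 + 162)*(1/1782868) = -1608937/2198080 - 85*(-126)*(1/1782868) = -1608937/2198080 + 10710*(1/1782868) = -1608937/2198080 + 5355/891434 = -711245213629/979721623360 ≈ -0.72597)
Y + z = -711245213629/979721623360 + 14443 = 14149408160974851/979721623360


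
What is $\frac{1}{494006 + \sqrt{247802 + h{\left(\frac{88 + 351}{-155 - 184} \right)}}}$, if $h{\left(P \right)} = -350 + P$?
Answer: $\frac{167468034}{82730129718415} - \frac{\sqrt{28437282471}}{82730129718415} \approx 2.0222 \cdot 10^{-6}$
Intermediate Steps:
$\frac{1}{494006 + \sqrt{247802 + h{\left(\frac{88 + 351}{-155 - 184} \right)}}} = \frac{1}{494006 + \sqrt{247802 - \left(350 - \frac{88 + 351}{-155 - 184}\right)}} = \frac{1}{494006 + \sqrt{247802 - \left(350 - \frac{439}{-339}\right)}} = \frac{1}{494006 + \sqrt{247802 + \left(-350 + 439 \left(- \frac{1}{339}\right)\right)}} = \frac{1}{494006 + \sqrt{247802 - \frac{119089}{339}}} = \frac{1}{494006 + \sqrt{\frac{83885789}{339}}} = \frac{1}{494006 + \frac{\sqrt{28437282471}}{339}}$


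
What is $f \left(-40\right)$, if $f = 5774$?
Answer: $-230960$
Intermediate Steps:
$f \left(-40\right) = 5774 \left(-40\right) = -230960$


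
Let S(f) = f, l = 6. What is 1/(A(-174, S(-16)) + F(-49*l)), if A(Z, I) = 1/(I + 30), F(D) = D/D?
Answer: 14/15 ≈ 0.93333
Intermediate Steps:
F(D) = 1
A(Z, I) = 1/(30 + I)
1/(A(-174, S(-16)) + F(-49*l)) = 1/(1/(30 - 16) + 1) = 1/(1/14 + 1) = 1/(15/14) = 14/15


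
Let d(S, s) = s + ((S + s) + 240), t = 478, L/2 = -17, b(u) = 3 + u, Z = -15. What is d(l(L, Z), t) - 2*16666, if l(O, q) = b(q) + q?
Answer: -32163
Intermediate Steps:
L = -34 (L = 2*(-17) = -34)
l(O, q) = 3 + 2*q (l(O, q) = (3 + q) + q = 3 + 2*q)
d(S, s) = 240 + S + 2*s (d(S, s) = s + (240 + S + s) = 240 + S + 2*s)
d(l(L, Z), t) - 2*16666 = (240 + (3 + 2*(-15)) + 2*478) - 2*16666 = (240 + (3 - 30) + 956) - 33332 = (240 - 27 + 956) - 33332 = 1169 - 33332 = -32163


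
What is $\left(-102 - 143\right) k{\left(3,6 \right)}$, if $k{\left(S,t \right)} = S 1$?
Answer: $-735$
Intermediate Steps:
$k{\left(S,t \right)} = S$
$\left(-102 - 143\right) k{\left(3,6 \right)} = \left(-102 - 143\right) 3 = \left(-245\right) 3 = -735$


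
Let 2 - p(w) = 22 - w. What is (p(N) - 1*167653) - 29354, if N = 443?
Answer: -196584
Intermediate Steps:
p(w) = -20 + w (p(w) = 2 - (22 - w) = 2 + (-22 + w) = -20 + w)
(p(N) - 1*167653) - 29354 = ((-20 + 443) - 1*167653) - 29354 = (423 - 167653) - 29354 = -167230 - 29354 = -196584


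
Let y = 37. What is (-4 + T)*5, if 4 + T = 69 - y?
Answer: 120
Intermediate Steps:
T = 28 (T = -4 + (69 - 1*37) = -4 + (69 - 37) = -4 + 32 = 28)
(-4 + T)*5 = (-4 + 28)*5 = 24*5 = 120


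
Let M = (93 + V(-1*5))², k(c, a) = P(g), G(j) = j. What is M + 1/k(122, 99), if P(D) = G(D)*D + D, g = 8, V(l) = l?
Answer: 557569/72 ≈ 7744.0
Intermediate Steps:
P(D) = D + D² (P(D) = D*D + D = D² + D = D + D²)
k(c, a) = 72 (k(c, a) = 8*(1 + 8) = 8*9 = 72)
M = 7744 (M = (93 - 1*5)² = (93 - 5)² = 88² = 7744)
M + 1/k(122, 99) = 7744 + 1/72 = 557569/72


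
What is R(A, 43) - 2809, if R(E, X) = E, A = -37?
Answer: -2846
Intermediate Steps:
R(A, 43) - 2809 = -37 - 2809 = -2846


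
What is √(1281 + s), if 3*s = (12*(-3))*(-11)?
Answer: 3*√157 ≈ 37.590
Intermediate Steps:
s = 132 (s = ((12*(-3))*(-11))/3 = (-36*(-11))/3 = (⅓)*396 = 132)
√(1281 + s) = √(1281 + 132) = √1413 = 3*√157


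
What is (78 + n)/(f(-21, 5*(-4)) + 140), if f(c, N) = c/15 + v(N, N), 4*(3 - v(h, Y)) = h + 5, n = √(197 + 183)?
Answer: 520/969 + 40*√95/2907 ≈ 0.67075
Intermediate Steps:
n = 2*√95 (n = √380 = 2*√95 ≈ 19.494)
v(h, Y) = 7/4 - h/4 (v(h, Y) = 3 - (h + 5)/4 = 3 - (5 + h)/4 = 3 + (-5/4 - h/4) = 7/4 - h/4)
f(c, N) = 7/4 - N/4 + c/15 (f(c, N) = c/15 + (7/4 - N/4) = 7/4 - N/4 + c/15)
(78 + n)/(f(-21, 5*(-4)) + 140) = (78 + 2*√95)/((7/4 - 5*(-4)/4 + (1/15)*(-21)) + 140) = (78 + 2*√95)/((7/4 - ¼*(-20) - 7/5) + 140) = (78 + 2*√95)/((7/4 + 5 - 7/5) + 140) = (78 + 2*√95)/(107/20 + 140) = (78 + 2*√95)/(2907/20) = (78 + 2*√95)*(20/2907) = 520/969 + 40*√95/2907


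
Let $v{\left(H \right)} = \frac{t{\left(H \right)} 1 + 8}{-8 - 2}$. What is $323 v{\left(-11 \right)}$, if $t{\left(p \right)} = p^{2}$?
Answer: $- \frac{41667}{10} \approx -4166.7$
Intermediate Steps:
$v{\left(H \right)} = - \frac{4}{5} - \frac{H^{2}}{10}$ ($v{\left(H \right)} = \frac{H^{2} \cdot 1 + 8}{-8 - 2} = \frac{H^{2} + 8}{-10} = \left(8 + H^{2}\right) \left(- \frac{1}{10}\right) = - \frac{4}{5} - \frac{H^{2}}{10}$)
$323 v{\left(-11 \right)} = 323 \left(- \frac{4}{5} - \frac{\left(-11\right)^{2}}{10}\right) = 323 \left(- \frac{4}{5} - \frac{121}{10}\right) = 323 \left(- \frac{129}{10}\right) = - \frac{41667}{10}$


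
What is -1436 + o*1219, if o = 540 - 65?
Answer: 577589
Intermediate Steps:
o = 475
-1436 + o*1219 = -1436 + 475*1219 = -1436 + 579025 = 577589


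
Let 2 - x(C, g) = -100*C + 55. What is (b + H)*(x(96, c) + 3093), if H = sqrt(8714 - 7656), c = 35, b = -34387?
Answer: -434651680 + 290720*sqrt(2) ≈ -4.3424e+8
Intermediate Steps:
H = 23*sqrt(2) (H = sqrt(1058) = 23*sqrt(2) ≈ 32.527)
x(C, g) = -53 + 100*C (x(C, g) = 2 - (-100*C + 55) = 2 - (55 - 100*C) = 2 + (-55 + 100*C) = -53 + 100*C)
(b + H)*(x(96, c) + 3093) = (-34387 + 23*sqrt(2))*((-53 + 100*96) + 3093) = (-34387 + 23*sqrt(2))*((-53 + 9600) + 3093) = (-34387 + 23*sqrt(2))*(9547 + 3093) = (-34387 + 23*sqrt(2))*12640 = -434651680 + 290720*sqrt(2)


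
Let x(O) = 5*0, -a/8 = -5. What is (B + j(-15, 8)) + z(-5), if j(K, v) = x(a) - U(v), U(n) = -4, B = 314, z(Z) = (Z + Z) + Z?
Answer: 303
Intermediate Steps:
a = 40 (a = -8*(-5) = 40)
z(Z) = 3*Z (z(Z) = 2*Z + Z = 3*Z)
x(O) = 0
j(K, v) = 4 (j(K, v) = 0 - 1*(-4) = 0 + 4 = 4)
(B + j(-15, 8)) + z(-5) = (314 + 4) + 3*(-5) = 318 - 15 = 303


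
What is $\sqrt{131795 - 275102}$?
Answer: $3 i \sqrt{15923} \approx 378.56 i$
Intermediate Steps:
$\sqrt{131795 - 275102} = \sqrt{-143307} = 3 i \sqrt{15923}$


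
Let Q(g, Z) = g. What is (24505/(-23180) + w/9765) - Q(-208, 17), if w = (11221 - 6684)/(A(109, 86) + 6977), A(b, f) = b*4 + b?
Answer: 35234615777621/170262500940 ≈ 206.94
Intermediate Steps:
A(b, f) = 5*b (A(b, f) = 4*b + b = 5*b)
w = 4537/7522 (w = (11221 - 6684)/(5*109 + 6977) = 4537/(545 + 6977) = 4537/7522 ≈ 0.60316)
(24505/(-23180) + w/9765) - Q(-208, 17) = (24505/(-23180) + (4537/7522)/9765) - 1*(-208) = (24505*(-1/23180) + (4537/7522)*(1/9765)) + 208 = (-4901/4636 + 4537/73452330) + 208 = -179984417899/170262500940 + 208 = 35234615777621/170262500940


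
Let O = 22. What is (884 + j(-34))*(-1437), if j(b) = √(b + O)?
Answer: -1270308 - 2874*I*√3 ≈ -1.2703e+6 - 4977.9*I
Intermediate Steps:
j(b) = √(22 + b) (j(b) = √(b + 22) = √(22 + b))
(884 + j(-34))*(-1437) = (884 + √(22 - 34))*(-1437) = (884 + √(-12))*(-1437) = (884 + 2*I*√3)*(-1437) = -1270308 - 2874*I*√3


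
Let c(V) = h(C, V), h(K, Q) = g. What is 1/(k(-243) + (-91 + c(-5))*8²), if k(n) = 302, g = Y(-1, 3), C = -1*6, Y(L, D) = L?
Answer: -1/5586 ≈ -0.00017902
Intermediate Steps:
C = -6
g = -1
h(K, Q) = -1
c(V) = -1
1/(k(-243) + (-91 + c(-5))*8²) = 1/(302 + (-91 - 1)*8²) = 1/(302 - 92*64) = 1/(302 - 5888) = 1/(-5586) = -1/5586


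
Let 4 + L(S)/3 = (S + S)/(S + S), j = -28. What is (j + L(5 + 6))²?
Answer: 1369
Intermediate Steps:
L(S) = -9 (L(S) = -12 + 3*((S + S)/(S + S)) = -12 + 3*((2*S)/((2*S))) = -12 + 3*((2*S)*(1/(2*S))) = -12 + 3*1 = -12 + 3 = -9)
(j + L(5 + 6))² = (-28 - 9)² = (-37)² = 1369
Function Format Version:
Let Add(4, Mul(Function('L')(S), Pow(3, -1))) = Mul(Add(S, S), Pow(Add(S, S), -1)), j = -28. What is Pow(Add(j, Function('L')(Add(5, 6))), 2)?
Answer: 1369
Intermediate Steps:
Function('L')(S) = -9 (Function('L')(S) = Add(-12, Mul(3, Mul(Add(S, S), Pow(Add(S, S), -1)))) = Add(-12, Mul(3, Mul(Mul(2, S), Pow(Mul(2, S), -1)))) = Add(-12, Mul(3, Mul(Mul(2, S), Mul(Rational(1, 2), Pow(S, -1))))) = Add(-12, Mul(3, 1)) = Add(-12, 3) = -9)
Pow(Add(j, Function('L')(Add(5, 6))), 2) = Pow(Add(-28, -9), 2) = Pow(-37, 2) = 1369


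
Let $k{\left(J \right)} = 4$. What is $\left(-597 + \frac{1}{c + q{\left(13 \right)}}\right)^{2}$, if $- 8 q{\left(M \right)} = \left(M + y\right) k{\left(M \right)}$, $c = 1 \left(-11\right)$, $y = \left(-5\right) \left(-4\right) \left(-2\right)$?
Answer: $\frac{8898289}{25} \approx 3.5593 \cdot 10^{5}$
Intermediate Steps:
$y = -40$ ($y = 20 \left(-2\right) = -40$)
$c = -11$
$q{\left(M \right)} = 20 - \frac{M}{2}$ ($q{\left(M \right)} = - \frac{\left(M - 40\right) 4}{8} = - \frac{\left(-40 + M\right) 4}{8} = - \frac{-160 + 4 M}{8} = 20 - \frac{M}{2}$)
$\left(-597 + \frac{1}{c + q{\left(13 \right)}}\right)^{2} = \left(-597 + \frac{1}{-11 + \left(20 - \frac{13}{2}\right)}\right)^{2} = \left(-597 + \frac{1}{-11 + \frac{27}{2}}\right)^{2} = \left(-597 + \frac{1}{\frac{5}{2}}\right)^{2} = \left(-597 + \frac{2}{5}\right)^{2} = \left(- \frac{2983}{5}\right)^{2} = \frac{8898289}{25}$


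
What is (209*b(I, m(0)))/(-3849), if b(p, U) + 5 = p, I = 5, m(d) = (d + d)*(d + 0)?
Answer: 0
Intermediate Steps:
m(d) = 2*d² (m(d) = (2*d)*d = 2*d²)
b(p, U) = -5 + p
(209*b(I, m(0)))/(-3849) = (209*(-5 + 5))/(-3849) = (209*0)*(-1/3849) = 0*(-1/3849) = 0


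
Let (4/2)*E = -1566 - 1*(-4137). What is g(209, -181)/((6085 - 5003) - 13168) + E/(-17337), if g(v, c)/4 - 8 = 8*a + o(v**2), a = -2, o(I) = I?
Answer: -1014723919/69844994 ≈ -14.528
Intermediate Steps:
E = 2571/2 (E = (-1566 - 1*(-4137))/2 = (-1566 + 4137)/2 = (1/2)*2571 = 2571/2 ≈ 1285.5)
g(v, c) = -32 + 4*v**2 (g(v, c) = 32 + 4*(8*(-2) + v**2) = 32 + 4*(-16 + v**2) = 32 + (-64 + 4*v**2) = -32 + 4*v**2)
g(209, -181)/((6085 - 5003) - 13168) + E/(-17337) = (-32 + 4*209**2)/((6085 - 5003) - 13168) + (2571/2)/(-17337) = (-32 + 4*43681)/(1082 - 13168) + (2571/2)*(-1/17337) = (-32 + 174724)/(-12086) - 857/11558 = 174692*(-1/12086) - 857/11558 = -87346/6043 - 857/11558 = -1014723919/69844994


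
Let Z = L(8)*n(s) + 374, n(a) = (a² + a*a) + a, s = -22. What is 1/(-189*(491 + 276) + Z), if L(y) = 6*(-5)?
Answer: -1/172969 ≈ -5.7814e-6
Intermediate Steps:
L(y) = -30
n(a) = a + 2*a² (n(a) = (a² + a²) + a = 2*a² + a = a + 2*a²)
Z = -28006 (Z = -(-660)*(1 + 2*(-22)) + 374 = -(-660)*(1 - 44) + 374 = -(-660)*(-43) + 374 = -30*946 + 374 = -28380 + 374 = -28006)
1/(-189*(491 + 276) + Z) = 1/(-189*(491 + 276) - 28006) = 1/(-189*767 - 28006) = 1/(-144963 - 28006) = 1/(-172969) = -1/172969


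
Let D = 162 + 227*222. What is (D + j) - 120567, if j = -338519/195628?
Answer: -13696450427/195628 ≈ -70013.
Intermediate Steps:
D = 50556 (D = 162 + 50394 = 50556)
j = -338519/195628 ≈ -1.7304
(D + j) - 120567 = (50556 - 338519/195628) - 120567 = 9889830649/195628 - 120567 = -13696450427/195628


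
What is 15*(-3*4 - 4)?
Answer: -240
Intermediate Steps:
15*(-3*4 - 4) = 15*(-12 - 4) = 15*(-16) = -240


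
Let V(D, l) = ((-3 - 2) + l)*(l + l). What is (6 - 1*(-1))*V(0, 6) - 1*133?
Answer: -49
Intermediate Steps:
V(D, l) = 2*l*(-5 + l) (V(D, l) = (-5 + l)*(2*l) = 2*l*(-5 + l))
(6 - 1*(-1))*V(0, 6) - 1*133 = (6 - 1*(-1))*(2*6*(-5 + 6)) - 1*133 = (6 + 1)*(2*6*1) - 133 = 7*12 - 133 = 84 - 133 = -49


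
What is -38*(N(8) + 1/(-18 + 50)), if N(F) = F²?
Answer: -38931/16 ≈ -2433.2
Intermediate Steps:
-38*(N(8) + 1/(-18 + 50)) = -38*(8² + 1/(-18 + 50)) = -38*(64 + 1/32) = -38*2049/32 = -38931/16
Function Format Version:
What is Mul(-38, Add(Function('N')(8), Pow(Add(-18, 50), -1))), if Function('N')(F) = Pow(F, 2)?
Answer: Rational(-38931, 16) ≈ -2433.2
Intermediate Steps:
Mul(-38, Add(Function('N')(8), Pow(Add(-18, 50), -1))) = Mul(-38, Add(Pow(8, 2), Pow(Add(-18, 50), -1))) = Mul(-38, Add(64, Pow(32, -1))) = Mul(-38, Add(64, Rational(1, 32))) = Mul(-38, Rational(2049, 32)) = Rational(-38931, 16)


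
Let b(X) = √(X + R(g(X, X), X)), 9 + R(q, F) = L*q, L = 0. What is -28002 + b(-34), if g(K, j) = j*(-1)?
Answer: -28002 + I*√43 ≈ -28002.0 + 6.5574*I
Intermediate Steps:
g(K, j) = -j
R(q, F) = -9 (R(q, F) = -9 + 0*q = -9 + 0 = -9)
b(X) = √(-9 + X) (b(X) = √(X - 9) = √(-9 + X))
-28002 + b(-34) = -28002 + √(-9 - 34) = -28002 + √(-43) = -28002 + I*√43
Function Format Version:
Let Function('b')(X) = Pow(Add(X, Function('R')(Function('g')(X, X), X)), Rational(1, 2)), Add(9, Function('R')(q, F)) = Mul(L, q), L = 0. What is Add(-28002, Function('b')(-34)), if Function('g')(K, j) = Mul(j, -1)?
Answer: Add(-28002, Mul(I, Pow(43, Rational(1, 2)))) ≈ Add(-28002., Mul(6.5574, I))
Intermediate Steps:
Function('g')(K, j) = Mul(-1, j)
Function('R')(q, F) = -9 (Function('R')(q, F) = Add(-9, Mul(0, q)) = Add(-9, 0) = -9)
Function('b')(X) = Pow(Add(-9, X), Rational(1, 2)) (Function('b')(X) = Pow(Add(X, -9), Rational(1, 2)) = Pow(Add(-9, X), Rational(1, 2)))
Add(-28002, Function('b')(-34)) = Add(-28002, Pow(Add(-9, -34), Rational(1, 2))) = Add(-28002, Pow(-43, Rational(1, 2))) = Add(-28002, Mul(I, Pow(43, Rational(1, 2))))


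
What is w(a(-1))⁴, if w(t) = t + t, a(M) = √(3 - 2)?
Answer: 16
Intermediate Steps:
a(M) = 1 (a(M) = √1 = 1)
w(t) = 2*t
w(a(-1))⁴ = (2*1)⁴ = 2⁴ = 16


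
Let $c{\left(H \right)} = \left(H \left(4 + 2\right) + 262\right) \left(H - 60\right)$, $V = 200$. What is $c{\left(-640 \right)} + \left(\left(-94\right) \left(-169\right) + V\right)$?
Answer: $2520686$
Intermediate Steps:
$c{\left(H \right)} = \left(-60 + H\right) \left(262 + 6 H\right)$ ($c{\left(H \right)} = \left(H 6 + 262\right) \left(-60 + H\right) = \left(6 H + 262\right) \left(-60 + H\right) = \left(262 + 6 H\right) \left(-60 + H\right) = \left(-60 + H\right) \left(262 + 6 H\right)$)
$c{\left(-640 \right)} + \left(\left(-94\right) \left(-169\right) + V\right) = \left(-15720 - -62720 + 6 \left(-640\right)^{2}\right) + \left(\left(-94\right) \left(-169\right) + 200\right) = \left(-15720 + 62720 + 6 \cdot 409600\right) + \left(15886 + 200\right) = \left(-15720 + 62720 + 2457600\right) + 16086 = 2504600 + 16086 = 2520686$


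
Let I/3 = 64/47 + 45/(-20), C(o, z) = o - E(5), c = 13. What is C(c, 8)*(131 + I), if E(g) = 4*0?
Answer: 313651/188 ≈ 1668.4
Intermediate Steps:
E(g) = 0
C(o, z) = o (C(o, z) = o - 1*0 = o + 0 = o)
I = -501/188 (I = 3*(64/47 + 45/(-20)) = 3*(64*(1/47) + 45*(-1/20)) = 3*(64/47 - 9/4) = 3*(-167/188) = -501/188 ≈ -2.6649)
C(c, 8)*(131 + I) = 13*(131 - 501/188) = 13*(24127/188) = 313651/188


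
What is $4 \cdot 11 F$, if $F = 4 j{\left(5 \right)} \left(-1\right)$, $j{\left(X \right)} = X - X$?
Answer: $0$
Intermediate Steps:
$j{\left(X \right)} = 0$
$F = 0$ ($F = 4 \cdot 0 \left(-1\right) = 0 \left(-1\right) = 0$)
$4 \cdot 11 F = 4 \cdot 11 \cdot 0 = 44 \cdot 0 = 0$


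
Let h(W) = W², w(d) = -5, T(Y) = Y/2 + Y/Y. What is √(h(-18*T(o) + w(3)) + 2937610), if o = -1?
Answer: √2937806 ≈ 1714.0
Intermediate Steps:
T(Y) = 1 + Y/2 (T(Y) = Y*(½) + 1 = Y/2 + 1 = 1 + Y/2)
√(h(-18*T(o) + w(3)) + 2937610) = √((-18*(1 + (½)*(-1)) - 5)² + 2937610) = √((-18*(1 - ½) - 5)² + 2937610) = √((-18*½ - 5)² + 2937610) = √((-9 - 5)² + 2937610) = √((-14)² + 2937610) = √(196 + 2937610) = √2937806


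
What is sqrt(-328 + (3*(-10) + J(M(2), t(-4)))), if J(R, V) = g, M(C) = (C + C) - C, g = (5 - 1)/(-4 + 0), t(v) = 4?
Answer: I*sqrt(359) ≈ 18.947*I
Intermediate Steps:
g = -1 (g = 4/(-4) = 4*(-1/4) = -1)
M(C) = C (M(C) = 2*C - C = C)
J(R, V) = -1
sqrt(-328 + (3*(-10) + J(M(2), t(-4)))) = sqrt(-328 + (3*(-10) - 1)) = sqrt(-328 + (-30 - 1)) = sqrt(-328 - 31) = sqrt(-359) = I*sqrt(359)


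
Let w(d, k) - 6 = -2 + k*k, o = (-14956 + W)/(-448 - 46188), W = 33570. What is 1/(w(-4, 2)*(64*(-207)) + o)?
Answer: -23318/2471344219 ≈ -9.4353e-6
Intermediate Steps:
o = -9307/23318 (o = (-14956 + 33570)/(-448 - 46188) = 18614/(-46636) = 18614*(-1/46636) = -9307/23318 ≈ -0.39913)
w(d, k) = 4 + k² (w(d, k) = 6 + (-2 + k*k) = 6 + (-2 + k²) = 4 + k²)
1/(w(-4, 2)*(64*(-207)) + o) = 1/((4 + 2²)*(64*(-207)) - 9307/23318) = 1/((4 + 4)*(-13248) - 9307/23318) = 1/(8*(-13248) - 9307/23318) = 1/(-105984 - 9307/23318) = 1/(-2471344219/23318) = -23318/2471344219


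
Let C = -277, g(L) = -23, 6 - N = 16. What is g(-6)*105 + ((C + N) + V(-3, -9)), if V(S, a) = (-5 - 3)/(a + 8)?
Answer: -2694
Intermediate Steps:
N = -10 (N = 6 - 1*16 = 6 - 16 = -10)
V(S, a) = -8/(8 + a)
g(-6)*105 + ((C + N) + V(-3, -9)) = -23*105 + ((-277 - 10) - 8/(8 - 9)) = -2415 + (-287 - 8/(-1)) = -2415 + (-287 - 8*(-1)) = -2415 + (-287 + 8) = -2415 - 279 = -2694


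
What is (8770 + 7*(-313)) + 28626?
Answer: 35205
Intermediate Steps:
(8770 + 7*(-313)) + 28626 = (8770 - 2191) + 28626 = 6579 + 28626 = 35205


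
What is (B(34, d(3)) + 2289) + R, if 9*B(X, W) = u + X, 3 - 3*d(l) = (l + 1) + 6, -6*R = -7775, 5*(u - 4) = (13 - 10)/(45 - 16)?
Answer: 9367441/2610 ≈ 3589.1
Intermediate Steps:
u = 583/145 (u = 4 + ((13 - 10)/(45 - 16))/5 = 4 + (3/29)/5 = 4 + (3*(1/29))/5 = 4 + (⅕)*(3/29) = 4 + 3/145 = 583/145 ≈ 4.0207)
R = 7775/6 (R = -⅙*(-7775) = 7775/6 ≈ 1295.8)
d(l) = -4/3 - l/3 (d(l) = 1 - ((l + 1) + 6)/3 = 1 - ((1 + l) + 6)/3 = 1 - (7 + l)/3 = 1 + (-7/3 - l/3) = -4/3 - l/3)
B(X, W) = 583/1305 + X/9 (B(X, W) = (583/145 + X)/9 = 583/1305 + X/9)
(B(34, d(3)) + 2289) + R = ((583/1305 + (⅑)*34) + 2289) + 7775/6 = ((583/1305 + 34/9) + 2289) + 7775/6 = (5513/1305 + 2289) + 7775/6 = 2992658/1305 + 7775/6 = 9367441/2610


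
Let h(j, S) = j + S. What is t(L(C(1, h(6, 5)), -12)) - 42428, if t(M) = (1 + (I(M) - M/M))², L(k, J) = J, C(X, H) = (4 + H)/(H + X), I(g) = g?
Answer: -42284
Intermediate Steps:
h(j, S) = S + j
C(X, H) = (4 + H)/(H + X)
t(M) = M² (t(M) = (1 + (M - M/M))² = (1 + (M - 1*1))² = (1 + (M - 1))² = (1 + (-1 + M))² = M²)
t(L(C(1, h(6, 5)), -12)) - 42428 = (-12)² - 42428 = 144 - 42428 = -42284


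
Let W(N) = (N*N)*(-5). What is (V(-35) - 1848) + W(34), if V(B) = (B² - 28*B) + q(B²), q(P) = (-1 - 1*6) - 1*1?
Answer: -5431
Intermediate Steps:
q(P) = -8 (q(P) = (-1 - 6) - 1 = -7 - 1 = -8)
W(N) = -5*N² (W(N) = N²*(-5) = -5*N²)
V(B) = -8 + B² - 28*B (V(B) = (B² - 28*B) - 8 = -8 + B² - 28*B)
(V(-35) - 1848) + W(34) = ((-8 + (-35)² - 28*(-35)) - 1848) - 5*34² = ((-8 + 1225 + 980) - 1848) - 5*1156 = (2197 - 1848) - 5780 = 349 - 5780 = -5431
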